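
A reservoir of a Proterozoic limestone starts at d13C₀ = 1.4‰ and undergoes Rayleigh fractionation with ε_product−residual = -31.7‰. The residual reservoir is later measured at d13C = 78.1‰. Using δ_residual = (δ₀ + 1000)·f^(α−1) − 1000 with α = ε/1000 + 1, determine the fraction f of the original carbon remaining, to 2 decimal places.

0.10

α − 1 = ε/1000 = -0.0317
(δ_res + 1000)/(δ₀ + 1000) = (78.1 + 1000)/(1.4 + 1000) = 1078.1/1001.4 = 1.076593
f = 1.076593^(1/-0.0317) = exp(ln(1.076593)/-0.0317) = exp(0.07380/-0.0317)
f = exp(-2.3281) = 0.0975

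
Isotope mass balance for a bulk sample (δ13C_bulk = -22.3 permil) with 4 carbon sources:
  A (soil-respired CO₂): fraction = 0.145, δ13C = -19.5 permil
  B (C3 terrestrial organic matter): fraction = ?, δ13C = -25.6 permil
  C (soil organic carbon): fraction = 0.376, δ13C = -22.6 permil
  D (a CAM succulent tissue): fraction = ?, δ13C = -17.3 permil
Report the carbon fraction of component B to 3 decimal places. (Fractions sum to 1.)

0.324

Let f_B and f_D be the unknown fractions; fractions sum to 1 so f_B + f_D = 0.479.
Mass balance: Σ fᵢ·δᵢ = δ_bulk ⇒ f_B·(-25.6) + f_D·(-17.3) = -22.3 − (-11.325) = -10.975
Substitute f_D = 0.479 − f_B:
f_B·(-25.6 − -17.3) = -10.975 − 0.479×(-17.3) = -2.688
f_B = -2.688 / -8.3 = 0.3239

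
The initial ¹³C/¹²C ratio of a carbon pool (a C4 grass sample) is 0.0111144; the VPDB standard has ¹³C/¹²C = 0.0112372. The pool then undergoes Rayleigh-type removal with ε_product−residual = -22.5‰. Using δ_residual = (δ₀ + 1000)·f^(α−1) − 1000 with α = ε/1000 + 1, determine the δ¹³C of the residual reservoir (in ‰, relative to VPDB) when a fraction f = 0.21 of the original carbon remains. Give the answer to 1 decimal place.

δ₀ = (0.0111144/0.0112372 − 1)×1000 = (0.989072 − 1)×1000 = -10.928‰
α − 1 = ε/1000 = -0.0225
f^(α−1) = 0.21^(-0.0225) = 1.035738
δ_res = (-10.928 + 1000) × 1.035738 − 1000 = 1024.420 − 1000 = 24.42‰

24.4‰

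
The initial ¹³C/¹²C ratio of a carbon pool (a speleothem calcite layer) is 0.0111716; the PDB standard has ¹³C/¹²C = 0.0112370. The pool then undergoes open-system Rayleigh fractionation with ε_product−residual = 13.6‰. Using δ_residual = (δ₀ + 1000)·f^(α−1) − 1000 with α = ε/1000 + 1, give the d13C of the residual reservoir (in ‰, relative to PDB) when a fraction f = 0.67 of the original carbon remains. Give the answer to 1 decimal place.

-11.2‰

δ₀ = (0.0111716/0.0112370 − 1)×1000 = (0.994180 − 1)×1000 = -5.820‰
α − 1 = ε/1000 = 0.0136
f^(α−1) = 0.67^(0.0136) = 0.994568
δ_res = (-5.820 + 1000) × 0.994568 − 1000 = 988.780 − 1000 = -11.22‰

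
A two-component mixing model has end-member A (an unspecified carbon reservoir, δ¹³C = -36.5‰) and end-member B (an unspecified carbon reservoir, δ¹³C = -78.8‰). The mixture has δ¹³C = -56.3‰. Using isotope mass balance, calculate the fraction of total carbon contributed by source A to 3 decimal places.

0.532

δ_mix = f_A·δ_A + (1 − f_A)·δ_B  ⇒  f_A = (δ_mix − δ_B)/(δ_A − δ_B)
f_A = (-56.3 − (-78.8)) / (-36.5 − (-78.8))
f_A = 22.5 / 42.3 = 0.5319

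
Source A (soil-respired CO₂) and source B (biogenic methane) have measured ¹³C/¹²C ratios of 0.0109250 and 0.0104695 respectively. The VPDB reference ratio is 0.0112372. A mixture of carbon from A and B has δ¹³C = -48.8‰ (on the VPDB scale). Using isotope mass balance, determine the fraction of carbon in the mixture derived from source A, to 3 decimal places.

0.482

δ_A = (0.0109250/0.0112372 − 1)×1000 = (0.972217 − 1)×1000 = -27.783‰
δ_B = (0.0104695/0.0112372 − 1)×1000 = (0.931682 − 1)×1000 = -68.318‰
f_A = (δ_mix − δ_B)/(δ_A − δ_B) = (-48.8 − (-68.318))/(-27.783 − (-68.318))
f_A = 19.518 / 40.535 = 0.4815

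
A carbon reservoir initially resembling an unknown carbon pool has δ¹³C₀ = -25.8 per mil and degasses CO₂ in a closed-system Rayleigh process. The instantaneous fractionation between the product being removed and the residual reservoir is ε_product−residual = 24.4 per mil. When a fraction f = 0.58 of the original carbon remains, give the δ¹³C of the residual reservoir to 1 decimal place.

-38.7 per mil

Rayleigh residual: δ_res = (δ₀ + 1000)·f^(α−1) − 1000
α = ε/1000 + 1 = 1.02440, so α − 1 = 0.02440
f^(α−1) = 0.58^(0.02440) = 0.986797
δ_res = (-25.8 + 1000) × 0.986797 − 1000 = 961.337 − 1000 = -38.66 per mil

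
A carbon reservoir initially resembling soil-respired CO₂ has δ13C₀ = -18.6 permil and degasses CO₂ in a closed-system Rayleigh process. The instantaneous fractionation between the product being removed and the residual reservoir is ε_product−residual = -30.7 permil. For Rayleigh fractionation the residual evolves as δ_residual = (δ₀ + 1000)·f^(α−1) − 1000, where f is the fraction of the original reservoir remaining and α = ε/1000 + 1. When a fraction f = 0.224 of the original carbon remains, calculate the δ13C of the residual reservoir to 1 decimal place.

Rayleigh residual: δ_res = (δ₀ + 1000)·f^(α−1) − 1000
α = ε/1000 + 1 = 0.96930, so α − 1 = -0.03070
f^(α−1) = 0.224^(-0.03070) = 1.047002
δ_res = (-18.6 + 1000) × 1.047002 − 1000 = 1027.527 − 1000 = 27.53 permil

27.5 permil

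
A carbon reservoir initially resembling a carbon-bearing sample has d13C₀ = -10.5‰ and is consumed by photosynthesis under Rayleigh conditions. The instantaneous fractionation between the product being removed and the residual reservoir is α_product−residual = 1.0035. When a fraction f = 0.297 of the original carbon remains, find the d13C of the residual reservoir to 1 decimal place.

-14.7‰

Rayleigh residual: δ_res = (δ₀ + 1000)·f^(α−1) − 1000
α − 1 = 0.00350
f^(α−1) = 0.297^(0.00350) = 0.995760
δ_res = (-10.5 + 1000) × 0.995760 − 1000 = 985.304 − 1000 = -14.70‰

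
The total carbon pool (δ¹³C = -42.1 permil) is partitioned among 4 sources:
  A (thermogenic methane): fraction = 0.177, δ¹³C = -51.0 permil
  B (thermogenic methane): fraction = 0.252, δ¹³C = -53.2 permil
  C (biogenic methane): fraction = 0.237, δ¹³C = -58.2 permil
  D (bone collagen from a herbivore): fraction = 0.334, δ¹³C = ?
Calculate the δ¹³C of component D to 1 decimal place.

Isotope mass balance: δ_bulk = Σ fᵢ·δᵢ.
-42.1 = 0.177×(-51.0) + 0.252×(-53.2) + 0.237×(-58.2) + 0.334×δ_D
0.334·δ_D = -42.1 − (-36.227) = -5.873
δ_D = -5.873 / 0.334 = -17.58 permil

-17.6 permil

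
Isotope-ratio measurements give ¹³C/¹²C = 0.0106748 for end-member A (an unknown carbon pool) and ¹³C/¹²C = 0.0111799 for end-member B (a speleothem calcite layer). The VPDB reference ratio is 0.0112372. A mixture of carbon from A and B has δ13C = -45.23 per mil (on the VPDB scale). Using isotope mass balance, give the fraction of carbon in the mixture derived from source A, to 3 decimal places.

δ_A = (0.0106748/0.0112372 − 1)×1000 = (0.949952 − 1)×1000 = -50.048 per mil
δ_B = (0.0111799/0.0112372 − 1)×1000 = (0.994901 − 1)×1000 = -5.099 per mil
f_A = (δ_mix − δ_B)/(δ_A − δ_B) = (-45.23 − (-5.099))/(-50.048 − (-5.099))
f_A = -40.131 / -44.949 = 0.8928

0.893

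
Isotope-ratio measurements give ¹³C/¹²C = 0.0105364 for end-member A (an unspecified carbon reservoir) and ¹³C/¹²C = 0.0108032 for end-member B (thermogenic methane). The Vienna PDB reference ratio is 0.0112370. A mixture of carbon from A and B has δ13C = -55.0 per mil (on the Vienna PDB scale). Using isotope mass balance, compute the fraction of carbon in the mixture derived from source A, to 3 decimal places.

0.691

δ_A = (0.0105364/0.0112370 − 1)×1000 = (0.937652 − 1)×1000 = -62.348 per mil
δ_B = (0.0108032/0.0112370 − 1)×1000 = (0.961395 − 1)×1000 = -38.605 per mil
f_A = (δ_mix − δ_B)/(δ_A − δ_B) = (-55.0 − (-38.605))/(-62.348 − (-38.605))
f_A = -16.395 / -23.743 = 0.6905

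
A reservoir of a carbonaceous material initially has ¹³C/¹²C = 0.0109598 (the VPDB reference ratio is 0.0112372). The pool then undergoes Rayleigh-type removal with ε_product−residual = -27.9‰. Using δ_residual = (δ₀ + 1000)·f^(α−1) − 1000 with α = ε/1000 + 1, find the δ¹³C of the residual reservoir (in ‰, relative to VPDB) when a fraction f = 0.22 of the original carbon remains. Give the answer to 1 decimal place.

17.4‰

δ₀ = (0.0109598/0.0112372 − 1)×1000 = (0.975314 − 1)×1000 = -24.686‰
α − 1 = ε/1000 = -0.0279
f^(α−1) = 0.22^(-0.0279) = 1.043149
δ_res = (-24.686 + 1000) × 1.043149 − 1000 = 1017.398 − 1000 = 17.40‰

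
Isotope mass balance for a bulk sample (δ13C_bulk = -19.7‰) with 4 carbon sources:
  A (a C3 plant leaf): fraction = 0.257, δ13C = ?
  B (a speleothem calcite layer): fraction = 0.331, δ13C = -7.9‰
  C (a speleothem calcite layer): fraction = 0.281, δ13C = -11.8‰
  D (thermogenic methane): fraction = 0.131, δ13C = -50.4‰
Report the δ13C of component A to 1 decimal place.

Isotope mass balance: δ_bulk = Σ fᵢ·δᵢ.
-19.7 = 0.257×δ_A + 0.331×(-7.9) + 0.281×(-11.8) + 0.131×(-50.4)
0.257·δ_A = -19.7 − (-12.533) = -7.167
δ_A = -7.167 / 0.257 = -27.89‰

-27.9‰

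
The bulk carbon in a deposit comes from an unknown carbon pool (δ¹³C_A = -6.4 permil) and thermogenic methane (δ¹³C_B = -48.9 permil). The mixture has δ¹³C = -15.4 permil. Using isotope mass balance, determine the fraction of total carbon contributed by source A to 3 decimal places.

δ_mix = f_A·δ_A + (1 − f_A)·δ_B  ⇒  f_A = (δ_mix − δ_B)/(δ_A − δ_B)
f_A = (-15.4 − (-48.9)) / (-6.4 − (-48.9))
f_A = 33.5 / 42.5 = 0.7882

0.788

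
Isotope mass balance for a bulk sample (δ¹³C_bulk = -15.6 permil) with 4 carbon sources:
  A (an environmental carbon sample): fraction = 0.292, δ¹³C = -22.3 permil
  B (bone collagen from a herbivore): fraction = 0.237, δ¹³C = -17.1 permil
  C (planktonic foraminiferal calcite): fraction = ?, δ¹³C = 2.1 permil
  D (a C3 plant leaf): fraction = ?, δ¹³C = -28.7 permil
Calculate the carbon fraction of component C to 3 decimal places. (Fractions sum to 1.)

0.275

Let f_C and f_D be the unknown fractions; fractions sum to 1 so f_C + f_D = 0.471.
Mass balance: Σ fᵢ·δᵢ = δ_bulk ⇒ f_C·(2.1) + f_D·(-28.7) = -15.6 − (-10.564) = -5.036
Substitute f_D = 0.471 − f_C:
f_C·(2.1 − -28.7) = -5.036 − 0.471×(-28.7) = 8.482
f_C = 8.482 / 30.8 = 0.2754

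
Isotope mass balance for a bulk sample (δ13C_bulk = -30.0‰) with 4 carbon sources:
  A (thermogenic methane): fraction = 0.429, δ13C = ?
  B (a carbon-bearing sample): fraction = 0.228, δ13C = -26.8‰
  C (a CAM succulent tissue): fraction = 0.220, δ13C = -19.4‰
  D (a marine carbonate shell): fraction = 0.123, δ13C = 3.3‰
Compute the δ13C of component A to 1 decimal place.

-46.7‰

Isotope mass balance: δ_bulk = Σ fᵢ·δᵢ.
-30.0 = 0.429×δ_A + 0.228×(-26.8) + 0.220×(-19.4) + 0.123×(3.3)
0.429·δ_A = -30.0 − (-9.973) = -20.027
δ_A = -20.027 / 0.429 = -46.68‰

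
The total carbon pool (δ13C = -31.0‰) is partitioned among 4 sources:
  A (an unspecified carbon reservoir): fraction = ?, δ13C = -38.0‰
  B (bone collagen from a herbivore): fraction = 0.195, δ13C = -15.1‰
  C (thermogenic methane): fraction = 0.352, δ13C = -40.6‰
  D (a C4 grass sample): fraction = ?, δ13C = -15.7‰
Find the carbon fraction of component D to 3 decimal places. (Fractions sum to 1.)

0.155

Let f_D and f_A be the unknown fractions; fractions sum to 1 so f_D + f_A = 0.453.
Mass balance: Σ fᵢ·δᵢ = δ_bulk ⇒ f_D·(-15.7) + f_A·(-38.0) = -31.0 − (-17.236) = -13.764
Substitute f_A = 0.453 − f_D:
f_D·(-15.7 − -38.0) = -13.764 − 0.453×(-38.0) = 3.450
f_D = 3.450 / 22.3 = 0.1547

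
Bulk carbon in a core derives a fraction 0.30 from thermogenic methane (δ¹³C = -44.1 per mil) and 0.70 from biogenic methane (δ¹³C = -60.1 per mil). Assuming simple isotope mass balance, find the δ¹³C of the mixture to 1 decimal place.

-55.3 per mil

δ_mix = f_A·δ_A + f_B·δ_B
δ_mix = 0.30 × (-44.1) + 0.70 × (-60.1)
δ_mix = -13.23 + -42.07 = -55.30 per mil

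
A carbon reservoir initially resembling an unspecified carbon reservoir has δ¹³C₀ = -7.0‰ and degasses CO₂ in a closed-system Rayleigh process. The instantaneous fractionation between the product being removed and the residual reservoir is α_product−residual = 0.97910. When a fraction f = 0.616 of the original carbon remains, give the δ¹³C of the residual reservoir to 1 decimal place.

Rayleigh residual: δ_res = (δ₀ + 1000)·f^(α−1) − 1000
α − 1 = -0.02090
f^(α−1) = 0.616^(-0.02090) = 1.010178
δ_res = (-7.0 + 1000) × 1.010178 − 1000 = 1003.106 − 1000 = 3.11‰

3.1‰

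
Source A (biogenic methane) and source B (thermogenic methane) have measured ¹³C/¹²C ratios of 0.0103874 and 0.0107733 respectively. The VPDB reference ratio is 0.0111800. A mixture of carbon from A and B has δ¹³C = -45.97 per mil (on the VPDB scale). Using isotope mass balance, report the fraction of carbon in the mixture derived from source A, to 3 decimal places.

δ_A = (0.0103874/0.0111800 − 1)×1000 = (0.929106 − 1)×1000 = -70.894 per mil
δ_B = (0.0107733/0.0111800 − 1)×1000 = (0.963623 − 1)×1000 = -36.377 per mil
f_A = (δ_mix − δ_B)/(δ_A − δ_B) = (-45.97 − (-36.377))/(-70.894 − (-36.377))
f_A = -9.593 / -34.517 = 0.2779

0.278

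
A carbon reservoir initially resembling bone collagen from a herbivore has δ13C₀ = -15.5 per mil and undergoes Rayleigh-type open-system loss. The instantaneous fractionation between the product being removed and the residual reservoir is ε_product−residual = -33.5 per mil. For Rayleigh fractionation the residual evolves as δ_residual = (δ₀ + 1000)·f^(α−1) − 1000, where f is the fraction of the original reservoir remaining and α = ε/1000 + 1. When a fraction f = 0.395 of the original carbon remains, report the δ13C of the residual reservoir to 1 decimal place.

15.6 per mil

Rayleigh residual: δ_res = (δ₀ + 1000)·f^(α−1) − 1000
α = ε/1000 + 1 = 0.96650, so α − 1 = -0.03350
f^(α−1) = 0.395^(-0.03350) = 1.031606
δ_res = (-15.5 + 1000) × 1.031606 − 1000 = 1015.616 − 1000 = 15.62 per mil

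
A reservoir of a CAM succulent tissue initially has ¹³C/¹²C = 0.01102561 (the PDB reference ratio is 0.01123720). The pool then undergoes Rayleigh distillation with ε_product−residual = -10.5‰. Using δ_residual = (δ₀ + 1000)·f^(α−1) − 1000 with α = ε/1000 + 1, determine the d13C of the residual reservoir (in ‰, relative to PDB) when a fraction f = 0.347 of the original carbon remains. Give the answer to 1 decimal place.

-7.9‰

δ₀ = (0.01102561/0.01123720 − 1)×1000 = (0.981171 − 1)×1000 = -18.829‰
α − 1 = ε/1000 = -0.0105
f^(α−1) = 0.347^(-0.0105) = 1.011176
δ_res = (-18.829 + 1000) × 1.011176 − 1000 = 992.136 − 1000 = -7.86‰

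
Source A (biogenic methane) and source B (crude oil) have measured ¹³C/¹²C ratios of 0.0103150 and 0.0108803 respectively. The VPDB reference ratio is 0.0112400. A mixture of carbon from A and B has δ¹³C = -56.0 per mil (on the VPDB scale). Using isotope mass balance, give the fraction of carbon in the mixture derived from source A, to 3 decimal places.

δ_A = (0.0103150/0.0112400 − 1)×1000 = (0.917705 − 1)×1000 = -82.295 per mil
δ_B = (0.0108803/0.0112400 − 1)×1000 = (0.967998 − 1)×1000 = -32.002 per mil
f_A = (δ_mix − δ_B)/(δ_A − δ_B) = (-56.0 − (-32.002))/(-82.295 − (-32.002))
f_A = -23.998 / -50.294 = 0.4772

0.477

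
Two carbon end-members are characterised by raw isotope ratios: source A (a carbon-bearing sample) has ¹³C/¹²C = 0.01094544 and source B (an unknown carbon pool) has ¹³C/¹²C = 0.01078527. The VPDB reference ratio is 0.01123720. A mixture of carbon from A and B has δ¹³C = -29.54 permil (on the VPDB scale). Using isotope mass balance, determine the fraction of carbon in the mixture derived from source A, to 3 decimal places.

0.749

δ_A = (0.01094544/0.01123720 − 1)×1000 = (0.974036 − 1)×1000 = -25.964 permil
δ_B = (0.01078527/0.01123720 − 1)×1000 = (0.959783 − 1)×1000 = -40.217 permil
f_A = (δ_mix − δ_B)/(δ_A − δ_B) = (-29.54 − (-40.217))/(-25.964 − (-40.217))
f_A = 10.677 / 14.254 = 0.7491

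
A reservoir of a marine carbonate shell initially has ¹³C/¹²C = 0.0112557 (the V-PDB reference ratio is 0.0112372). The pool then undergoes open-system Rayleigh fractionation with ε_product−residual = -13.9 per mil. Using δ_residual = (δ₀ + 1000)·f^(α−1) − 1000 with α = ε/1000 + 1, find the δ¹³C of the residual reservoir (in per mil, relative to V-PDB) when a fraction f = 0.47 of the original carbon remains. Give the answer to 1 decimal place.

12.2 per mil

δ₀ = (0.0112557/0.0112372 − 1)×1000 = (1.001646 − 1)×1000 = 1.646 per mil
α − 1 = ε/1000 = -0.0139
f^(α−1) = 0.47^(-0.0139) = 1.010550
δ_res = (1.646 + 1000) × 1.010550 − 1000 = 1012.214 − 1000 = 12.21 per mil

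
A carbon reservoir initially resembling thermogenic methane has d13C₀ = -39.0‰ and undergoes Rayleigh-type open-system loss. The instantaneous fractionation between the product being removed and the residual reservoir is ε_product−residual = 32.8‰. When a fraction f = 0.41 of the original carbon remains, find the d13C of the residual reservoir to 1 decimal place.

Rayleigh residual: δ_res = (δ₀ + 1000)·f^(α−1) − 1000
α = ε/1000 + 1 = 1.03280, so α − 1 = 0.03280
f^(α−1) = 0.41^(0.03280) = 0.971179
δ_res = (-39.0 + 1000) × 0.971179 − 1000 = 933.303 − 1000 = -66.70‰

-66.7‰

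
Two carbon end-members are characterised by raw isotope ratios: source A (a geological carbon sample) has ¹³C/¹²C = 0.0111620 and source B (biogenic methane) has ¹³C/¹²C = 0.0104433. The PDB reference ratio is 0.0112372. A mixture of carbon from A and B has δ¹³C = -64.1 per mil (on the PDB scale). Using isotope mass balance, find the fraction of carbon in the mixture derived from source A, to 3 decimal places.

0.102

δ_A = (0.0111620/0.0112372 − 1)×1000 = (0.993308 − 1)×1000 = -6.692 per mil
δ_B = (0.0104433/0.0112372 − 1)×1000 = (0.929351 − 1)×1000 = -70.649 per mil
f_A = (δ_mix − δ_B)/(δ_A − δ_B) = (-64.1 − (-70.649))/(-6.692 − (-70.649))
f_A = 6.549 / 63.957 = 0.1024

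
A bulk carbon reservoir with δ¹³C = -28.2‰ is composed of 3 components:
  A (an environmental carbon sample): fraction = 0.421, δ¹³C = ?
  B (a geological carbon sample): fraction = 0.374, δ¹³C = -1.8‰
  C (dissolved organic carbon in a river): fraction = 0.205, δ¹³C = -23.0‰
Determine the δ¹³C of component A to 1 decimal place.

Isotope mass balance: δ_bulk = Σ fᵢ·δᵢ.
-28.2 = 0.421×δ_A + 0.374×(-1.8) + 0.205×(-23.0)
0.421·δ_A = -28.2 − (-5.388) = -22.812
δ_A = -22.812 / 0.421 = -54.18‰

-54.2‰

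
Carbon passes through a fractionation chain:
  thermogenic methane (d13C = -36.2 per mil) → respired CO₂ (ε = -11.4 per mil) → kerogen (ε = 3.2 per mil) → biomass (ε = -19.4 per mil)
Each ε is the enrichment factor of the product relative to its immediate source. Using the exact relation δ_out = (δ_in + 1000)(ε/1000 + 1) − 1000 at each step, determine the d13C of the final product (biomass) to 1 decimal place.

-62.7 per mil

step 1: δ = (-36.20 + 1000)·(-11.4/1000 + 1) − 1000 = -47.19 per mil
step 2: δ = (-47.19 + 1000)·(3.2/1000 + 1) − 1000 = -44.14 per mil
step 3: δ = (-44.14 + 1000)·(-19.4/1000 + 1) − 1000 = -62.68 per mil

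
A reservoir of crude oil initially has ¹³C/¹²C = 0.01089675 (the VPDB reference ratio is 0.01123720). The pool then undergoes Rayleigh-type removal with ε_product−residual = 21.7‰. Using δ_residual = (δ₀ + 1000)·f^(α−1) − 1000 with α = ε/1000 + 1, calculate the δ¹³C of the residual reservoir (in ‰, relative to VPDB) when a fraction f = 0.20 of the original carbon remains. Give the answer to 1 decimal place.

δ₀ = (0.01089675/0.01123720 − 1)×1000 = (0.969703 − 1)×1000 = -30.297‰
α − 1 = ε/1000 = 0.0217
f^(α−1) = 0.20^(0.0217) = 0.965678
δ_res = (-30.297 + 1000) × 0.965678 − 1000 = 936.421 − 1000 = -63.58‰

-63.6‰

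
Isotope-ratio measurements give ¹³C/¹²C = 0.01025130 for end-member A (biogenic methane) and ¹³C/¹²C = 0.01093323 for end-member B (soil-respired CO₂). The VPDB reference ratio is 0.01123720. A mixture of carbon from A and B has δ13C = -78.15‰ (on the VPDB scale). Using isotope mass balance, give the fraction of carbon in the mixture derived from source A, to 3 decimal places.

δ_A = (0.01025130/0.01123720 − 1)×1000 = (0.912265 − 1)×1000 = -87.735‰
δ_B = (0.01093323/0.01123720 − 1)×1000 = (0.972950 − 1)×1000 = -27.050‰
f_A = (δ_mix − δ_B)/(δ_A − δ_B) = (-78.15 − (-27.050))/(-87.735 − (-27.050))
f_A = -51.100 / -60.685 = 0.8420

0.842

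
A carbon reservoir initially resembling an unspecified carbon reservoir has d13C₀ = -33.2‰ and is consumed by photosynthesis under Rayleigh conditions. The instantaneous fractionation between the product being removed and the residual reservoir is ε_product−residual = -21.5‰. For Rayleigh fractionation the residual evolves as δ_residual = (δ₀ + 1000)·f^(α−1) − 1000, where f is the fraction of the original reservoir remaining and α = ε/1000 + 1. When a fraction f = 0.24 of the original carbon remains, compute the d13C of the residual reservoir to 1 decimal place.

-3.1‰

Rayleigh residual: δ_res = (δ₀ + 1000)·f^(α−1) − 1000
α = ε/1000 + 1 = 0.97850, so α − 1 = -0.02150
f^(α−1) = 0.24^(-0.02150) = 1.031159
δ_res = (-33.2 + 1000) × 1.031159 − 1000 = 996.924 − 1000 = -3.08‰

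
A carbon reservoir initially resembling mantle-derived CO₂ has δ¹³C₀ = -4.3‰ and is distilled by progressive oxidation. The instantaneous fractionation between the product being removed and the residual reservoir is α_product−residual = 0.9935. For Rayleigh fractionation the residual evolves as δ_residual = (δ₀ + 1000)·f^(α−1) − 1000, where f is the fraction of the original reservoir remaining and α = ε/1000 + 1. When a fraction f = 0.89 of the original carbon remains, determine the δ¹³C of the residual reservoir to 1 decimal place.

Rayleigh residual: δ_res = (δ₀ + 1000)·f^(α−1) − 1000
α − 1 = -0.00650
f^(α−1) = 0.89^(-0.00650) = 1.000758
δ_res = (-4.3 + 1000) × 1.000758 − 1000 = 996.454 − 1000 = -3.55‰

-3.5‰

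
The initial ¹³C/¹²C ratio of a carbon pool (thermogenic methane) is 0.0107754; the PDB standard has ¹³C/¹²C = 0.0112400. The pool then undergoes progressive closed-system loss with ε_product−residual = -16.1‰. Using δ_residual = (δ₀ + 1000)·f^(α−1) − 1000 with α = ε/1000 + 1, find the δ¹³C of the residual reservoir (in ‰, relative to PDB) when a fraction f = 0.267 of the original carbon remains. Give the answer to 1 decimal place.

δ₀ = (0.0107754/0.0112400 − 1)×1000 = (0.958665 − 1)×1000 = -41.335‰
α − 1 = ε/1000 = -0.0161
f^(α−1) = 0.267^(-0.0161) = 1.021488
δ_res = (-41.335 + 1000) × 1.021488 − 1000 = 979.265 − 1000 = -20.73‰

-20.7‰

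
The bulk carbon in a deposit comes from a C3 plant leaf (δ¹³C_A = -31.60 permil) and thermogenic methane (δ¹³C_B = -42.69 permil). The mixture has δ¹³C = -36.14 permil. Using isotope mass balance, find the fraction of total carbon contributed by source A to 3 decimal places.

δ_mix = f_A·δ_A + (1 − f_A)·δ_B  ⇒  f_A = (δ_mix − δ_B)/(δ_A − δ_B)
f_A = (-36.14 − (-42.69)) / (-31.60 − (-42.69))
f_A = 6.55 / 11.09 = 0.5906

0.591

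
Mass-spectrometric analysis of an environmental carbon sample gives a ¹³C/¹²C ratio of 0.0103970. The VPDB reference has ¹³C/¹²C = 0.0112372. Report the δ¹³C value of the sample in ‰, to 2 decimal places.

-74.77‰

δ¹³C = (R_sample / R_standard − 1) × 1000
R_sample / R_standard = 0.0103970 / 0.0112372 = 0.925230
δ¹³C = (0.925230 − 1) × 1000 = -74.770‰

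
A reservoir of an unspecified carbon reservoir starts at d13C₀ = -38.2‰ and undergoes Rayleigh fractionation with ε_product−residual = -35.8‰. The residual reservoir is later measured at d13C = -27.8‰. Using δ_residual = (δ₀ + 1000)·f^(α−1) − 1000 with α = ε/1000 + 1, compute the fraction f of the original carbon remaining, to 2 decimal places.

0.74

α − 1 = ε/1000 = -0.0358
(δ_res + 1000)/(δ₀ + 1000) = (-27.8 + 1000)/(-38.2 + 1000) = 972.2/961.8 = 1.010813
f = 1.010813^(1/-0.0358) = exp(ln(1.010813)/-0.0358) = exp(0.01076/-0.0358)
f = exp(-0.3004) = 0.7405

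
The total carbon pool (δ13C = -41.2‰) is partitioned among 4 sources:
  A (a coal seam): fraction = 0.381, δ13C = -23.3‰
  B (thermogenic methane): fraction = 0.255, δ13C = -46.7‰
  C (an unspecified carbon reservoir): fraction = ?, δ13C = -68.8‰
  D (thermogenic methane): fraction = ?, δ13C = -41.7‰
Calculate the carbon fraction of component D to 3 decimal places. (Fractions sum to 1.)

0.171

Let f_D and f_C be the unknown fractions; fractions sum to 1 so f_D + f_C = 0.364.
Mass balance: Σ fᵢ·δᵢ = δ_bulk ⇒ f_D·(-41.7) + f_C·(-68.8) = -41.2 − (-20.786) = -20.414
Substitute f_C = 0.364 − f_D:
f_D·(-41.7 − -68.8) = -20.414 − 0.364×(-68.8) = 4.629
f_D = 4.629 / 27.1 = 0.1708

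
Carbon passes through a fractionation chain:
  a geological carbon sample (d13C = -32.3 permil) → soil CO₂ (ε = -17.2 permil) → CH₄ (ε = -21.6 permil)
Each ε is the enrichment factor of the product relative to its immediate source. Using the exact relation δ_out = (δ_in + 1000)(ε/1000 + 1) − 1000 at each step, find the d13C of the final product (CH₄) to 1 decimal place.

step 1: δ = (-32.30 + 1000)·(-17.2/1000 + 1) − 1000 = -48.94 permil
step 2: δ = (-48.94 + 1000)·(-21.6/1000 + 1) − 1000 = -69.49 permil

-69.5 permil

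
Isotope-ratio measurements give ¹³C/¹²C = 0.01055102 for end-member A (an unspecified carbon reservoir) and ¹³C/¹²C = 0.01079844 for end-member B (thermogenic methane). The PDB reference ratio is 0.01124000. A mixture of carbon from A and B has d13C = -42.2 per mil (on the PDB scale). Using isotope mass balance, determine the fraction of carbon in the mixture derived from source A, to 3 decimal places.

0.132

δ_A = (0.01055102/0.01124000 − 1)×1000 = (0.938703 − 1)×1000 = -61.297 per mil
δ_B = (0.01079844/0.01124000 − 1)×1000 = (0.960715 − 1)×1000 = -39.285 per mil
f_A = (δ_mix − δ_B)/(δ_A − δ_B) = (-42.2 − (-39.285))/(-61.297 − (-39.285))
f_A = -2.915 / -22.012 = 0.1324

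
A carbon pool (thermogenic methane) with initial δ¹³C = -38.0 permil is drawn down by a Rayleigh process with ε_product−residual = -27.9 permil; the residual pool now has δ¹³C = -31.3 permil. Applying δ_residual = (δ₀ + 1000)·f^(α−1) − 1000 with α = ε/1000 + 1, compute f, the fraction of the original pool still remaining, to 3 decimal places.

0.780

α − 1 = ε/1000 = -0.0279
(δ_res + 1000)/(δ₀ + 1000) = (-31.3 + 1000)/(-38.0 + 1000) = 968.7/962.0 = 1.006965
f = 1.006965^(1/-0.0279) = exp(ln(1.006965)/-0.0279) = exp(0.00694/-0.0279)
f = exp(-0.2488) = 0.7798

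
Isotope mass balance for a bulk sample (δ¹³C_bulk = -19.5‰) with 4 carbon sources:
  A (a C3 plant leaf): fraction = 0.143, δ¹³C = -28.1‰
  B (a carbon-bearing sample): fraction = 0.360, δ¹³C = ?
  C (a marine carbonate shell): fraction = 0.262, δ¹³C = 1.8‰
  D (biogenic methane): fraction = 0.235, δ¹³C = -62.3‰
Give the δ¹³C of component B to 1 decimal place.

-3.6‰

Isotope mass balance: δ_bulk = Σ fᵢ·δᵢ.
-19.5 = 0.143×(-28.1) + 0.360×δ_B + 0.262×(1.8) + 0.235×(-62.3)
0.360·δ_B = -19.5 − (-18.187) = -1.313
δ_B = -1.313 / 0.360 = -3.65‰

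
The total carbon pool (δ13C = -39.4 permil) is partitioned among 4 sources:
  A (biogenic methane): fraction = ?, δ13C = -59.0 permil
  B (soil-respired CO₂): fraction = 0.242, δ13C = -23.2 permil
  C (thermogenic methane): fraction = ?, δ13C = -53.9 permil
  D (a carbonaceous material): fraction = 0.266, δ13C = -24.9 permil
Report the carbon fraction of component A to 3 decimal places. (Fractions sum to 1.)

Let f_A and f_C be the unknown fractions; fractions sum to 1 so f_A + f_C = 0.492.
Mass balance: Σ fᵢ·δᵢ = δ_bulk ⇒ f_A·(-59.0) + f_C·(-53.9) = -39.4 − (-12.238) = -27.162
Substitute f_C = 0.492 − f_A:
f_A·(-59.0 − -53.9) = -27.162 − 0.492×(-53.9) = -0.643
f_A = -0.643 / -5.1 = 0.1262

0.126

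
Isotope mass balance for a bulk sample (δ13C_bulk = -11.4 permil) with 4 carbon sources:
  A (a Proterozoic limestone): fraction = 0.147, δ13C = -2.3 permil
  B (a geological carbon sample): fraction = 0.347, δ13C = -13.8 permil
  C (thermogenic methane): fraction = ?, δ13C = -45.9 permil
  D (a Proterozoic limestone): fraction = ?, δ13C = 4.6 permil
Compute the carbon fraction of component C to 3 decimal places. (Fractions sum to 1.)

0.170

Let f_C and f_D be the unknown fractions; fractions sum to 1 so f_C + f_D = 0.506.
Mass balance: Σ fᵢ·δᵢ = δ_bulk ⇒ f_C·(-45.9) + f_D·(4.6) = -11.4 − (-5.127) = -6.273
Substitute f_D = 0.506 − f_C:
f_C·(-45.9 − 4.6) = -6.273 − 0.506×(4.6) = -8.601
f_C = -8.601 / -50.5 = 0.1703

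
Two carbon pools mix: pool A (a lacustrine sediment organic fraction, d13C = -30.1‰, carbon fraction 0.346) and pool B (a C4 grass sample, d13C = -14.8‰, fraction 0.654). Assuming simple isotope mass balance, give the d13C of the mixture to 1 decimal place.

δ_mix = f_A·δ_A + f_B·δ_B
δ_mix = 0.346 × (-30.1) + 0.654 × (-14.8)
δ_mix = -10.41 + -9.68 = -20.09‰

-20.1‰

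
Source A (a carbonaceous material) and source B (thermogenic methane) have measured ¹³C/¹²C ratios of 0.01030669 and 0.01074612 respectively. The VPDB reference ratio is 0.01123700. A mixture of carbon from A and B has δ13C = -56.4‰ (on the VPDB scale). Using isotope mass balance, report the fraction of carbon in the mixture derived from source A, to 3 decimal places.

δ_A = (0.01030669/0.01123700 − 1)×1000 = (0.917210 − 1)×1000 = -82.790‰
δ_B = (0.01074612/0.01123700 − 1)×1000 = (0.956316 − 1)×1000 = -43.684‰
f_A = (δ_mix − δ_B)/(δ_A − δ_B) = (-56.4 − (-43.684))/(-82.790 − (-43.684))
f_A = -12.716 / -39.106 = 0.3252

0.325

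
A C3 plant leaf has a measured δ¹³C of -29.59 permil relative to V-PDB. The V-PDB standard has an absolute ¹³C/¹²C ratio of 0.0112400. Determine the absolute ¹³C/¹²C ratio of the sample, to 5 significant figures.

R_sample = R_standard × (δ¹³C/1000 + 1)
R_sample = 0.0112400 × (-29.59/1000 + 1) = 0.0112400 × 0.970410
R_sample = 0.0109074

0.010907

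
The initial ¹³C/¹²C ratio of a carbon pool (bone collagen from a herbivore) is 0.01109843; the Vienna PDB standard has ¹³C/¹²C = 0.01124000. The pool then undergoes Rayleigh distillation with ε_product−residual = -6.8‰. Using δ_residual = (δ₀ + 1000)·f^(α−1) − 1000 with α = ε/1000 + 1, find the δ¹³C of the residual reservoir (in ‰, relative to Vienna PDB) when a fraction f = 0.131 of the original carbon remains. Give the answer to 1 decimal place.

δ₀ = (0.01109843/0.01124000 − 1)×1000 = (0.987405 − 1)×1000 = -12.595‰
α − 1 = ε/1000 = -0.0068
f^(α−1) = 0.131^(-0.0068) = 1.013917
δ_res = (-12.595 + 1000) × 1.013917 − 1000 = 1001.147 − 1000 = 1.15‰

1.1‰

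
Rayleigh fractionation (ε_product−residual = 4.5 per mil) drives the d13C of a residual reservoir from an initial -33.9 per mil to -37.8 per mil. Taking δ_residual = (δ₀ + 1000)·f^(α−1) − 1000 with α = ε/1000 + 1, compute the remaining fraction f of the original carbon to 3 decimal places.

α − 1 = ε/1000 = 0.0045
(δ_res + 1000)/(δ₀ + 1000) = (-37.8 + 1000)/(-33.9 + 1000) = 962.2/966.1 = 0.995963
f = 0.995963^(1/0.0045) = exp(ln(0.995963)/0.0045) = exp(-0.00405/0.0045)
f = exp(-0.8989) = 0.4070

0.407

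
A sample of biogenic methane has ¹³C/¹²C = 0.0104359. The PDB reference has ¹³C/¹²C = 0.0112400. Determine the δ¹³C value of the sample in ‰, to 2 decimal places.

-71.54‰

δ¹³C = (R_sample / R_standard − 1) × 1000
R_sample / R_standard = 0.0104359 / 0.0112400 = 0.928461
δ¹³C = (0.928461 − 1) × 1000 = -71.539‰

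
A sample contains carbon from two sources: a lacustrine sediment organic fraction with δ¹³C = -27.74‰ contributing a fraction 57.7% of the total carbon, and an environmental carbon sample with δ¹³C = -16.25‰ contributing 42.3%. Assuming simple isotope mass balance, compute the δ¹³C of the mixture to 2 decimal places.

δ_mix = f_A·δ_A + f_B·δ_B
δ_mix = 0.577 × (-27.74) + 0.423 × (-16.25)
δ_mix = -16.006 + -6.874 = -22.880‰

-22.88‰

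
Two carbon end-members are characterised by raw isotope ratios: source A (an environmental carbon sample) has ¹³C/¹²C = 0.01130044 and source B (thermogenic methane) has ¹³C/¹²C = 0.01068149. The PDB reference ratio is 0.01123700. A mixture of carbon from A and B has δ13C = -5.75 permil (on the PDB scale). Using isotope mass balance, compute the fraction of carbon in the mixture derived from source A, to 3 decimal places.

δ_A = (0.01130044/0.01123700 − 1)×1000 = (1.005646 − 1)×1000 = 5.646 permil
δ_B = (0.01068149/0.01123700 − 1)×1000 = (0.950564 − 1)×1000 = -49.436 permil
f_A = (δ_mix − δ_B)/(δ_A − δ_B) = (-5.75 − (-49.436))/(5.646 − (-49.436))
f_A = 43.686 / 55.081 = 0.7931

0.793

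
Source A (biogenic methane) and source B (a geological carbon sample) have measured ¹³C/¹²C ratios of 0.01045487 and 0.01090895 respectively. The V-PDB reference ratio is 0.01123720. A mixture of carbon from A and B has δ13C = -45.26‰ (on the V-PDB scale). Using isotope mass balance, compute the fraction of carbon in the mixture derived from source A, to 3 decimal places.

δ_A = (0.01045487/0.01123720 − 1)×1000 = (0.930380 − 1)×1000 = -69.620‰
δ_B = (0.01090895/0.01123720 − 1)×1000 = (0.970789 − 1)×1000 = -29.211‰
f_A = (δ_mix − δ_B)/(δ_A − δ_B) = (-45.26 − (-29.211))/(-69.620 − (-29.211))
f_A = -16.049 / -40.409 = 0.3972

0.397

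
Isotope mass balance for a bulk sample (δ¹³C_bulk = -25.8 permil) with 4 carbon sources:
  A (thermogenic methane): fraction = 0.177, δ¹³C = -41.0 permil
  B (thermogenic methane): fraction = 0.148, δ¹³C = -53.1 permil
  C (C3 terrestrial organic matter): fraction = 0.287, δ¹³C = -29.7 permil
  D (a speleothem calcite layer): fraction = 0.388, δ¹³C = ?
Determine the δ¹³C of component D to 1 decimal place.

-5.6 permil

Isotope mass balance: δ_bulk = Σ fᵢ·δᵢ.
-25.8 = 0.177×(-41.0) + 0.148×(-53.1) + 0.287×(-29.7) + 0.388×δ_D
0.388·δ_D = -25.8 − (-23.640) = -2.160
δ_D = -2.160 / 0.388 = -5.57 permil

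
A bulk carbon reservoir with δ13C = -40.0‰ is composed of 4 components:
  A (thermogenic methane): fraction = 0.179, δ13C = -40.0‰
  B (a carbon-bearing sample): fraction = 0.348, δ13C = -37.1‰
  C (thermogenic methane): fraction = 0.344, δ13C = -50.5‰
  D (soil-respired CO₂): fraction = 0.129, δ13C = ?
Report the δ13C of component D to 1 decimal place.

Isotope mass balance: δ_bulk = Σ fᵢ·δᵢ.
-40.0 = 0.179×(-40.0) + 0.348×(-37.1) + 0.344×(-50.5) + 0.129×δ_D
0.129·δ_D = -40.0 − (-37.443) = -2.557
δ_D = -2.557 / 0.129 = -19.82‰

-19.8‰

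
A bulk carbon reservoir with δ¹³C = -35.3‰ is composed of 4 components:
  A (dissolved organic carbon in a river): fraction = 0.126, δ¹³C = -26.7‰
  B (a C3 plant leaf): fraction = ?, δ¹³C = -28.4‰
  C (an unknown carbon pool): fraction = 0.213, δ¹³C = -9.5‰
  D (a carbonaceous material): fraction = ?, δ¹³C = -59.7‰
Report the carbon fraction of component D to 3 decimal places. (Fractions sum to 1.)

Let f_D and f_B be the unknown fractions; fractions sum to 1 so f_D + f_B = 0.661.
Mass balance: Σ fᵢ·δᵢ = δ_bulk ⇒ f_D·(-59.7) + f_B·(-28.4) = -35.3 − (-5.388) = -29.912
Substitute f_B = 0.661 − f_D:
f_D·(-59.7 − -28.4) = -29.912 − 0.661×(-28.4) = -11.140
f_D = -11.140 / -31.3 = 0.3559

0.356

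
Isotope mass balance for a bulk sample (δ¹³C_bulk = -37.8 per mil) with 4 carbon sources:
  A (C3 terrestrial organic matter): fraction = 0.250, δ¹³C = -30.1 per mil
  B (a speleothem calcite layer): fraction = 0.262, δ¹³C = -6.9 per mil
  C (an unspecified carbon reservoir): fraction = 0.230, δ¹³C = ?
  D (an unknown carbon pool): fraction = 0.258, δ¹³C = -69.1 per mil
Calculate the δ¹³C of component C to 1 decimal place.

-46.3 per mil

Isotope mass balance: δ_bulk = Σ fᵢ·δᵢ.
-37.8 = 0.250×(-30.1) + 0.262×(-6.9) + 0.230×δ_C + 0.258×(-69.1)
0.230·δ_C = -37.8 − (-27.161) = -10.639
δ_C = -10.639 / 0.230 = -46.26 per mil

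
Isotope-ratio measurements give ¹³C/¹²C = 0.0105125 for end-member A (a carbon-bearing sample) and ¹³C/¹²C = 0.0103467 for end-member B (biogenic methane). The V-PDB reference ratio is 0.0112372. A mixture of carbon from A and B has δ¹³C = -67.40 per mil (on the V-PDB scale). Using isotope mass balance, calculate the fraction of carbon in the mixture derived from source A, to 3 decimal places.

0.803

δ_A = (0.0105125/0.0112372 − 1)×1000 = (0.935509 − 1)×1000 = -64.491 per mil
δ_B = (0.0103467/0.0112372 − 1)×1000 = (0.920754 − 1)×1000 = -79.246 per mil
f_A = (δ_mix − δ_B)/(δ_A − δ_B) = (-67.40 − (-79.246))/(-64.491 − (-79.246))
f_A = 11.846 / 14.755 = 0.8029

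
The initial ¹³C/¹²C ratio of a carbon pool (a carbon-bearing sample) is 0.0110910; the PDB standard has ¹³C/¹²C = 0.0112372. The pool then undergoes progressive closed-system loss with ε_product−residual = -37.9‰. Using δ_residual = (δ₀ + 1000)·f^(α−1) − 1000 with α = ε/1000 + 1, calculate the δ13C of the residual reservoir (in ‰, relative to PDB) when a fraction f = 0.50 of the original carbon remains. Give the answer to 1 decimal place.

δ₀ = (0.0110910/0.0112372 − 1)×1000 = (0.986990 − 1)×1000 = -13.010‰
α − 1 = ε/1000 = -0.0379
f^(α−1) = 0.50^(-0.0379) = 1.026618
δ_res = (-13.010 + 1000) × 1.026618 − 1000 = 1013.262 − 1000 = 13.26‰

13.3‰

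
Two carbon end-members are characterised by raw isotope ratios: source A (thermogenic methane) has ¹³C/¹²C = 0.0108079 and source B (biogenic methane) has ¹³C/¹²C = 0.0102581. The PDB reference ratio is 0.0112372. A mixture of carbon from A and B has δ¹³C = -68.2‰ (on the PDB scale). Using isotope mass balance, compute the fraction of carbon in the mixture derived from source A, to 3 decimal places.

δ_A = (0.0108079/0.0112372 − 1)×1000 = (0.961797 − 1)×1000 = -38.203‰
δ_B = (0.0102581/0.0112372 − 1)×1000 = (0.912870 − 1)×1000 = -87.130‰
f_A = (δ_mix − δ_B)/(δ_A − δ_B) = (-68.2 − (-87.130))/(-38.203 − (-87.130))
f_A = 18.930 / 48.927 = 0.3869

0.387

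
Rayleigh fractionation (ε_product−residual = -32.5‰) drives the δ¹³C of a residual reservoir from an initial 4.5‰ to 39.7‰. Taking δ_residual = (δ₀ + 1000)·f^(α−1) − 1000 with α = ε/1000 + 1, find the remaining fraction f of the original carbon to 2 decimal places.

0.35

α − 1 = ε/1000 = -0.0325
(δ_res + 1000)/(δ₀ + 1000) = (39.7 + 1000)/(4.5 + 1000) = 1039.7/1004.5 = 1.035042
f = 1.035042^(1/-0.0325) = exp(ln(1.035042)/-0.0325) = exp(0.03444/-0.0325)
f = exp(-1.0598) = 0.3465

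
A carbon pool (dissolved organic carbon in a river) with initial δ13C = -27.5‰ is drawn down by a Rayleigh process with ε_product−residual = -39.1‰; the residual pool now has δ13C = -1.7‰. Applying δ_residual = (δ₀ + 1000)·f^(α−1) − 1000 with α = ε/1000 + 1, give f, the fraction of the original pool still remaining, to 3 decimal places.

0.512

α − 1 = ε/1000 = -0.0391
(δ_res + 1000)/(δ₀ + 1000) = (-1.7 + 1000)/(-27.5 + 1000) = 998.3/972.5 = 1.026530
f = 1.026530^(1/-0.0391) = exp(ln(1.026530)/-0.0391) = exp(0.02618/-0.0391)
f = exp(-0.6697) = 0.5119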